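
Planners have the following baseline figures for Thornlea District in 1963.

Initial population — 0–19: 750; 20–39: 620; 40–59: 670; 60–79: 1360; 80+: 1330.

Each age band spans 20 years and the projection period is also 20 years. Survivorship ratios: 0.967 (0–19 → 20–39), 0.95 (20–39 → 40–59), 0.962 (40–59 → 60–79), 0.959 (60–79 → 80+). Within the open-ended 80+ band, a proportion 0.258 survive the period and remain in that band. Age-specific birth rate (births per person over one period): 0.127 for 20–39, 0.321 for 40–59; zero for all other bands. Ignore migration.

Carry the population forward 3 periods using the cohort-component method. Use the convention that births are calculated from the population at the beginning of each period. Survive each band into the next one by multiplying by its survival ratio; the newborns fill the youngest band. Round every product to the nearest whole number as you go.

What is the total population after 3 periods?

Numbering the groups 1..5 from youngest to oldest:
Period 1:
Births: 620 × 0.127 = 79, 670 × 0.321 = 215 → 294
Group 2: 750 × 0.967 = 725
Group 3: 620 × 0.95 = 589
Group 4: 670 × 0.962 = 645
Group 5: 1360 × 0.959 + 1330 × 0.258 = 1304 + 343 = 1647
→ [294, 725, 589, 645, 1647]
Period 2:
Births: 725 × 0.127 = 92, 589 × 0.321 = 189 → 281
Group 2: 294 × 0.967 = 284
Group 3: 725 × 0.95 = 689
Group 4: 589 × 0.962 = 567
Group 5: 645 × 0.959 + 1647 × 0.258 = 619 + 425 = 1044
→ [281, 284, 689, 567, 1044]
Period 3:
Births: 284 × 0.127 = 36, 689 × 0.321 = 221 → 257
Group 2: 281 × 0.967 = 272
Group 3: 284 × 0.95 = 270
Group 4: 689 × 0.962 = 663
Group 5: 567 × 0.959 + 1044 × 0.258 = 544 + 269 = 813
→ [257, 272, 270, 663, 813]
Total after period 3: 257 + 272 + 270 + 663 + 813 = 2275

2275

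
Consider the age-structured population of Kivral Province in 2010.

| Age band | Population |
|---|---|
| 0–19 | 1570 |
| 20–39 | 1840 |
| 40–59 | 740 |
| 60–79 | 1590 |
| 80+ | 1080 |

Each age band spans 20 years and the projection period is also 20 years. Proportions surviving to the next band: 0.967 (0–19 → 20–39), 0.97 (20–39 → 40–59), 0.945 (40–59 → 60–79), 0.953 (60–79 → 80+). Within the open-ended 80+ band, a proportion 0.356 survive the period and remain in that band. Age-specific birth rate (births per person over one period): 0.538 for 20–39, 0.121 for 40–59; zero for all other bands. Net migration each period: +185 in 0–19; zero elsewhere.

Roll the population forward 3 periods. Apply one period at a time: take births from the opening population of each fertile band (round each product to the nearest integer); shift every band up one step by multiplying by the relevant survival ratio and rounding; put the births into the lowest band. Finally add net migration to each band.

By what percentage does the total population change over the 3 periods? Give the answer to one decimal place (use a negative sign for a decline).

0.6

Period 1.
Births: 1840 * 0.538 = 990  |  740 * 0.121 = 90 → 1080
20–39: 1570 * 0.967 = 1518
40–59: 1840 * 0.97 = 1785
60–79: 740 * 0.945 = 699
80+: 1590 * 0.953 + 1080 * 0.356 = 1515 + 384 = 1899
Net migration: 0–19 + 185 → 1265
Population now: 0–19=1265, 20–39=1518, 40–59=1785, 60–79=699, 80+=1899
Period 2.
Births: 1518 * 0.538 = 817  |  1785 * 0.121 = 216 → 1033
20–39: 1265 * 0.967 = 1223
40–59: 1518 * 0.97 = 1472
60–79: 1785 * 0.945 = 1687
80+: 699 * 0.953 + 1899 * 0.356 = 666 + 676 = 1342
Net migration: 0–19 + 185 → 1218
Population now: 0–19=1218, 20–39=1223, 40–59=1472, 60–79=1687, 80+=1342
Period 3.
Births: 1223 * 0.538 = 658  |  1472 * 0.121 = 178 → 836
20–39: 1218 * 0.967 = 1178
40–59: 1223 * 0.97 = 1186
60–79: 1472 * 0.945 = 1391
80+: 1687 * 0.953 + 1342 * 0.356 = 1608 + 478 = 2086
Net migration: 0–19 + 185 → 1021
Population now: 0–19=1021, 20–39=1178, 40–59=1186, 60–79=1391, 80+=2086
Total: 6820 → 6862; change = 42; percentage change = 0.6%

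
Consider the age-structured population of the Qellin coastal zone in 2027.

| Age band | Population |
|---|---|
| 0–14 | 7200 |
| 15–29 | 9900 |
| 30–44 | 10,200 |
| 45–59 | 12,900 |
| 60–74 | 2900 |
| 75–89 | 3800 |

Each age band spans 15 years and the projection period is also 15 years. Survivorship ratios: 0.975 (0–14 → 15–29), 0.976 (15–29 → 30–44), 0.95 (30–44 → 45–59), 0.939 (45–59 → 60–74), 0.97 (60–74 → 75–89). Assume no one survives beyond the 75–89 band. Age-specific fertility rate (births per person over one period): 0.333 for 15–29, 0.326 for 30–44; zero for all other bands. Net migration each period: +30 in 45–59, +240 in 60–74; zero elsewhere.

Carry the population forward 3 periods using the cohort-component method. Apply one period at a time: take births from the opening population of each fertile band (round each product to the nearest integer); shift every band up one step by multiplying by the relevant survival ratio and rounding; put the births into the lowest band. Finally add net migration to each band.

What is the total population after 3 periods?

40548

(Bands numbered youngest = 1 to oldest = 6.)
Period 1.
Births: 9900 × 0.333 = 3297  |  10200 × 0.326 = 3325 — total 6622
Band 2: 7200 × 0.975 = 7020
Band 3: 9900 × 0.976 = 9662
Band 4: 10200 × 0.95 = 9690
Band 5: 12900 × 0.939 = 12113
Band 6: 2900 × 0.97 = 2813
Net migration: Band 4 + 30 → 9720; Band 5 + 240 → 12353
Giving 6622 / 7020 / 9662 / 9720 / 12353 / 2813.
Period 2.
Births: 7020 × 0.333 = 2338  |  9662 × 0.326 = 3150 — total 5488
Band 2: 6622 × 0.975 = 6456
Band 3: 7020 × 0.976 = 6852
Band 4: 9662 × 0.95 = 9179
Band 5: 9720 × 0.939 = 9127
Band 6: 12353 × 0.97 = 11982
Net migration: Band 4 + 30 → 9209; Band 5 + 240 → 9367
Giving 5488 / 6456 / 6852 / 9209 / 9367 / 11982.
Period 3.
Births: 6456 × 0.333 = 2150  |  6852 × 0.326 = 2234 — total 4384
Band 2: 5488 × 0.975 = 5351
Band 3: 6456 × 0.976 = 6301
Band 4: 6852 × 0.95 = 6509
Band 5: 9209 × 0.939 = 8647
Band 6: 9367 × 0.97 = 9086
Net migration: Band 4 + 30 → 6539; Band 5 + 240 → 8887
Giving 4384 / 5351 / 6301 / 6539 / 8887 / 9086.
Total after period 3: 4384 + 5351 + 6301 + 6539 + 8887 + 9086 = 40548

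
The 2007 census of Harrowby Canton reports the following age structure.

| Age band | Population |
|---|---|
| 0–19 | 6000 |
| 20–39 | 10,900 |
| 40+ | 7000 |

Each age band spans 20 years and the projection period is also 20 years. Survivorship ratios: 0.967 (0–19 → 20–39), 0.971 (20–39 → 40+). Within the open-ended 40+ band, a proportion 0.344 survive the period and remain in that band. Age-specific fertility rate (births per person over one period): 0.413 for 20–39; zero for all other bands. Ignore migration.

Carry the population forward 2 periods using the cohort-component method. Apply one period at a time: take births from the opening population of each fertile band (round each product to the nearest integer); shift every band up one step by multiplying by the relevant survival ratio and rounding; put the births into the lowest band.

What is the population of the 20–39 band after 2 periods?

[period 1]
Births: 10900 × 0.413 = 4502
20–39: 6000 × 0.967 = 5802
40+: 10900 × 0.971 + 7000 × 0.344 = 10584 + 2408 = 12992
Giving 4502 / 5802 / 12992.
[period 2]
Births: 5802 × 0.413 = 2396
20–39: 4502 × 0.967 = 4353
40+: 5802 × 0.971 + 12992 × 0.344 = 5634 + 4469 = 10103
Giving 2396 / 4353 / 10103.

4353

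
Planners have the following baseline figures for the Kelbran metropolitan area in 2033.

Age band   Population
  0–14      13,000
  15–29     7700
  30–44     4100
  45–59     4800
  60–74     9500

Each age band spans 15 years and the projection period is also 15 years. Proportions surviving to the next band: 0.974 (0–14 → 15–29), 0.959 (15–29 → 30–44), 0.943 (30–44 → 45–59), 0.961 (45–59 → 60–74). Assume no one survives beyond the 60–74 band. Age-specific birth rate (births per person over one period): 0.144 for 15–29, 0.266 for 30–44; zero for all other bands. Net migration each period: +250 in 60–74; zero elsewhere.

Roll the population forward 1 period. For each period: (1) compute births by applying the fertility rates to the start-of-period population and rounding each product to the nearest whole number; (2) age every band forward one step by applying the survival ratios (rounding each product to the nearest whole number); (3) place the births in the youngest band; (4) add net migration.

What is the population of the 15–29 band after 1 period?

12662

(Groups numbered youngest = 1 to oldest = 5.)
— Period 1 —
Births: 7700 × 0.144 = 1109 ; 4100 × 0.266 = 1091 — total 2200
Group 2: 13000 × 0.974 = 12662
Group 3: 7700 × 0.959 = 7384
Group 4: 4100 × 0.943 = 3866
Group 5: 4800 × 0.961 = 4613
Net migration: Group 5 + 250 → 4863
End of period: [2200, 12662, 7384, 3866, 4863]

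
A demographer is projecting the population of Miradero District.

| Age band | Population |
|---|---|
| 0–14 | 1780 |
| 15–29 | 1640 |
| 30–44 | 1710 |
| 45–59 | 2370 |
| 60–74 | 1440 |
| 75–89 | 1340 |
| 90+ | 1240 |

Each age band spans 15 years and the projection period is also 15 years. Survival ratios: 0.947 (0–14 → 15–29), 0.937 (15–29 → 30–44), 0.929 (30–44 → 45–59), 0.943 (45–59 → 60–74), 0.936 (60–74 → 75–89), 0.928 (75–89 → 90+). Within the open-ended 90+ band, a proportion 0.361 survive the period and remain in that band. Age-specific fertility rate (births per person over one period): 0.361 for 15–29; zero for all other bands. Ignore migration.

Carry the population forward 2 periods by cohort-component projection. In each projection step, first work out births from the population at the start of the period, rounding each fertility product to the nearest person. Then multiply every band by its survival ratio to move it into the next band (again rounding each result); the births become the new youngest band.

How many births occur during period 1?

(Bands numbered youngest = 1 to oldest = 7.)
[period 1]
Births: 1640 * 0.361 = 592
Band 2: 1780 * 0.947 = 1686
Band 3: 1640 * 0.937 = 1537
Band 4: 1710 * 0.929 = 1589
Band 5: 2370 * 0.943 = 2235
Band 6: 1440 * 0.936 = 1348
Band 7: 1340 * 0.928 + 1240 * 0.361 = 1244 + 448 = 1692
End of period: [592, 1686, 1537, 1589, 2235, 1348, 1692]

592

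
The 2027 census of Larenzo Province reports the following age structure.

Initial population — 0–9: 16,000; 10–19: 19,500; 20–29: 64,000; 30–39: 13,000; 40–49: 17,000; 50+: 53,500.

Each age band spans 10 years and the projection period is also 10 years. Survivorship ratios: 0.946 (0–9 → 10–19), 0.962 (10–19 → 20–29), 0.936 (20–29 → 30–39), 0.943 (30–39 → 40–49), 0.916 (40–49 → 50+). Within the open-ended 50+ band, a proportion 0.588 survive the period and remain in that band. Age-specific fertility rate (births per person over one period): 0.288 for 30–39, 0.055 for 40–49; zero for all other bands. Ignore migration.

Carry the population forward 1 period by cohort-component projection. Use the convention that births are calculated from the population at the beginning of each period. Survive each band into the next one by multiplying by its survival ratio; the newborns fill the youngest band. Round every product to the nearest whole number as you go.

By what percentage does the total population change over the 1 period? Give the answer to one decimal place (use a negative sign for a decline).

-13.8

Let band 1 be 0–9 through band 6 = 50+.
Period 1:
Births: 13000 * 0.288 = 3744 ; 17000 * 0.055 = 935 → total 4679
Band 2: 16000 * 0.946 = 15136
Band 3: 19500 * 0.962 = 18759
Band 4: 64000 * 0.936 = 59904
Band 5: 13000 * 0.943 = 12259
Band 6: 17000 * 0.916 + 53500 * 0.588 = 15572 + 31458 = 47030
→ [4679, 15136, 18759, 59904, 12259, 47030]
Total: 183000 → 157767; change = -25233; percentage change = -13.8%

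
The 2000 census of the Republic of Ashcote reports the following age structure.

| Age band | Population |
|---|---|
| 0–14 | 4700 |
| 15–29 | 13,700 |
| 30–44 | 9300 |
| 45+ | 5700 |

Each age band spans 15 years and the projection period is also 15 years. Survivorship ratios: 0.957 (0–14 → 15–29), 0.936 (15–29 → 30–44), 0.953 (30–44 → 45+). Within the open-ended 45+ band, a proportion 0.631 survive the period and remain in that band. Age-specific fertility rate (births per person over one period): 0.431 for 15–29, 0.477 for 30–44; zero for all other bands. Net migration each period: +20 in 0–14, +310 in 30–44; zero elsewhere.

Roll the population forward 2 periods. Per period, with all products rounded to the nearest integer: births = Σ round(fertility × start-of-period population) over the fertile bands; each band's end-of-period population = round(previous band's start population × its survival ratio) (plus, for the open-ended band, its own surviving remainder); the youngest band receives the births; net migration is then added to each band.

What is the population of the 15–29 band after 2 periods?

9915

Call the groups 1 to 4, youngest first.
Period 1:
Births: 13700 × 0.431 = 5905, 9300 × 0.477 = 4436 → total 10341
Group 2: 4700 × 0.957 = 4498
Group 3: 13700 × 0.936 = 12823
Group 4: 9300 × 0.953 + 5700 × 0.631 = 8863 + 3597 = 12460
Net migration: Group 1 + 20 → 10361; Group 3 + 310 → 13133
→ [10361, 4498, 13133, 12460]
Period 2:
Births: 4498 × 0.431 = 1939, 13133 × 0.477 = 6264 → total 8203
Group 2: 10361 × 0.957 = 9915
Group 3: 4498 × 0.936 = 4210
Group 4: 13133 × 0.953 + 12460 × 0.631 = 12516 + 7862 = 20378
Net migration: Group 1 + 20 → 8223; Group 3 + 310 → 4520
→ [8223, 9915, 4520, 20378]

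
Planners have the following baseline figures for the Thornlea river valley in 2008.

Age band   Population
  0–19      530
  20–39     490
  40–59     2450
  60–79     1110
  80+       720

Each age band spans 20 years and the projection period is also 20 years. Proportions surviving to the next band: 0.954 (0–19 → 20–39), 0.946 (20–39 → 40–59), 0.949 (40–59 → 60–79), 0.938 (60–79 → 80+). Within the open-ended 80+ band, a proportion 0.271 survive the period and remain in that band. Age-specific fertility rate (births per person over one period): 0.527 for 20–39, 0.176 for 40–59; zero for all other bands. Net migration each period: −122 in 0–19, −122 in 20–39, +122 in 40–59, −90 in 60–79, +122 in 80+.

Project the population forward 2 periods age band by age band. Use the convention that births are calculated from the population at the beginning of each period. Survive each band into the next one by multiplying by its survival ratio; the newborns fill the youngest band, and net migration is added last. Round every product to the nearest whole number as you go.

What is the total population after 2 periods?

4139

Call the bands 1 to 5, youngest first.
Period 1.
Births: 490 × 0.527 = 258 ; 2450 × 0.176 = 431 → total 689
Band 2: 530 × 0.954 = 506
Band 3: 490 × 0.946 = 464
Band 4: 2450 × 0.949 = 2325
Band 5: 1110 × 0.938 + 720 × 0.271 = 1041 + 195 = 1236
Net migration: Band 1 − 122 → 567; Band 2 − 122 → 384; Band 3 + 122 → 586; Band 4 − 90 → 2235; Band 5 + 122 → 1358
→ [567, 384, 586, 2235, 1358]
Period 2.
Births: 384 × 0.527 = 202 ; 586 × 0.176 = 103 → total 305
Band 2: 567 × 0.954 = 541
Band 3: 384 × 0.946 = 363
Band 4: 586 × 0.949 = 556
Band 5: 2235 × 0.938 + 1358 × 0.271 = 2096 + 368 = 2464
Net migration: Band 1 − 122 → 183; Band 2 − 122 → 419; Band 3 + 122 → 485; Band 4 − 90 → 466; Band 5 + 122 → 2586
→ [183, 419, 485, 466, 2586]
Total after period 2: 183 + 419 + 485 + 466 + 2586 = 4139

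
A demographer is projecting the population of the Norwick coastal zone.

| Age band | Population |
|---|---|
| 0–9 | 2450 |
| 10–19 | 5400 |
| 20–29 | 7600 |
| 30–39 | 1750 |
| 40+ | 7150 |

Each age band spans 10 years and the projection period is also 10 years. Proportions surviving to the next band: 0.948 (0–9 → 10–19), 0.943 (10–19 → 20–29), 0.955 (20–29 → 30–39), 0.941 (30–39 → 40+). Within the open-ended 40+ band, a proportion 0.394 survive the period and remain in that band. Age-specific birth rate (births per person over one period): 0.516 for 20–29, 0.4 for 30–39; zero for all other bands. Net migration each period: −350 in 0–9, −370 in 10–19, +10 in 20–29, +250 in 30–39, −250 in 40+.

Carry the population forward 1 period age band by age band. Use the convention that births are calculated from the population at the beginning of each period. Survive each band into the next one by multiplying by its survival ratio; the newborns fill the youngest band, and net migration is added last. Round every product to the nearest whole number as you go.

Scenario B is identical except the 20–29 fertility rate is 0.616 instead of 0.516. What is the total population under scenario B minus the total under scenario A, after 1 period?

Let group 1 be 0–9 through group 5 = 40+.
[period 1]
Births: 7600 × 0.516 = 3922, 1750 × 0.4 = 700 → total 4622
Group 2: 2450 × 0.948 = 2323
Group 3: 5400 × 0.943 = 5092
Group 4: 7600 × 0.955 = 7258
Group 5: 1750 × 0.941 + 7150 × 0.394 = 1647 + 2817 = 4464
Net migration: Group 1 − 350 → 4272; Group 2 − 370 → 1953; Group 3 + 10 → 5102; Group 4 + 250 → 7508; Group 5 − 250 → 4214
Population now: 0–9=4272, 10–19=1953, 20–29=5102, 30–39=7508, 40+=4214
Scenario A total after 1 period: 23049
Scenario B projection —
[period 1]
Births: 7600 × 0.616 = 4682, 1750 × 0.4 = 700 → total 5382
Group 2: 2450 × 0.948 = 2323
Group 3: 5400 × 0.943 = 5092
Group 4: 7600 × 0.955 = 7258
Group 5: 1750 × 0.941 + 7150 × 0.394 = 1647 + 2817 = 4464
Net migration: Group 1 − 350 → 5032; Group 2 − 370 → 1953; Group 3 + 10 → 5102; Group 4 + 250 → 7508; Group 5 − 250 → 4214
Population now: 0–9=5032, 10–19=1953, 20–29=5102, 30–39=7508, 40+=4214
Scenario B total after 1 period: 23809
Difference B − A = 23809 − 23049 = 760

760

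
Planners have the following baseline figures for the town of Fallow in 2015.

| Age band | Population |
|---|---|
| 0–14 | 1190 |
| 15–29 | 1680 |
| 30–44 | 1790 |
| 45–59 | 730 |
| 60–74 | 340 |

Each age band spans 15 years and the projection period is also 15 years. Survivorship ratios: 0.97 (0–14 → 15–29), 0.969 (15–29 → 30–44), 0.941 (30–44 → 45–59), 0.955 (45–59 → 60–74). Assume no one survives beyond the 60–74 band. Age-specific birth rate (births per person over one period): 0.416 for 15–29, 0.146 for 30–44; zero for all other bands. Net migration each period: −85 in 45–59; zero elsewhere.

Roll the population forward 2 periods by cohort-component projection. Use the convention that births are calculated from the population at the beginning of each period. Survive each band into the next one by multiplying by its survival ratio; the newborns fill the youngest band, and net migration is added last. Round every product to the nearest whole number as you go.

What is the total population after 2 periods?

5741

Let group 1 be 0–14 through group 5 = 60–74.
Period 1:
Births: 1680 × 0.416 = 699 ; 1790 × 0.146 = 261 ⇒ total 960
Group 2: 1190 × 0.97 = 1154
Group 3: 1680 × 0.969 = 1628
Group 4: 1790 × 0.941 = 1684
Group 5: 730 × 0.955 = 697
Net migration: Group 4 − 85 → 1599
Population now: 0–14=960, 15–29=1154, 30–44=1628, 45–59=1599, 60–74=697
Period 2:
Births: 1154 × 0.416 = 480 ; 1628 × 0.146 = 238 ⇒ total 718
Group 2: 960 × 0.97 = 931
Group 3: 1154 × 0.969 = 1118
Group 4: 1628 × 0.941 = 1532
Group 5: 1599 × 0.955 = 1527
Net migration: Group 4 − 85 → 1447
Population now: 0–14=718, 15–29=931, 30–44=1118, 45–59=1447, 60–74=1527
Total after period 2: 718 + 931 + 1118 + 1447 + 1527 = 5741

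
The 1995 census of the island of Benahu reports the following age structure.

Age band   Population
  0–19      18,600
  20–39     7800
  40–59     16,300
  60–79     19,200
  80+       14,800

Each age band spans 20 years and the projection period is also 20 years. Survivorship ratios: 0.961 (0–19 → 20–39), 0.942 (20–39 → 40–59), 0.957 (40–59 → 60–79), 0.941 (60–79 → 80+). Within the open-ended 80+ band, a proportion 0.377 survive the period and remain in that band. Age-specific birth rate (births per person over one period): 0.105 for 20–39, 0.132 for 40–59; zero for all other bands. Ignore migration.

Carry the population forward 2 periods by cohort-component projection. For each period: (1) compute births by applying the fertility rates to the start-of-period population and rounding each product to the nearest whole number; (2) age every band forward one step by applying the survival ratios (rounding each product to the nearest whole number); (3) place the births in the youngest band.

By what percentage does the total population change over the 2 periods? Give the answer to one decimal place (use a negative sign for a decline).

-30.7

Let group 1 be 0–19 through group 5 = 80+.
Period 1:
Births: 7800 × 0.105 = 819 ; 16300 × 0.132 = 2152 — total 2971
Group 2: 18600 × 0.961 = 17875
Group 3: 7800 × 0.942 = 7348
Group 4: 16300 × 0.957 = 15599
Group 5: 19200 × 0.941 + 14800 × 0.377 = 18067 + 5580 = 23647
Giving 2971 / 17875 / 7348 / 15599 / 23647.
Period 2:
Births: 17875 × 0.105 = 1877 ; 7348 × 0.132 = 970 — total 2847
Group 2: 2971 × 0.961 = 2855
Group 3: 17875 × 0.942 = 16838
Group 4: 7348 × 0.957 = 7032
Group 5: 15599 × 0.941 + 23647 × 0.377 = 14679 + 8915 = 23594
Giving 2847 / 2855 / 16838 / 7032 / 23594.
Total: 76700 → 53166; change = -23534; percentage change = -30.7%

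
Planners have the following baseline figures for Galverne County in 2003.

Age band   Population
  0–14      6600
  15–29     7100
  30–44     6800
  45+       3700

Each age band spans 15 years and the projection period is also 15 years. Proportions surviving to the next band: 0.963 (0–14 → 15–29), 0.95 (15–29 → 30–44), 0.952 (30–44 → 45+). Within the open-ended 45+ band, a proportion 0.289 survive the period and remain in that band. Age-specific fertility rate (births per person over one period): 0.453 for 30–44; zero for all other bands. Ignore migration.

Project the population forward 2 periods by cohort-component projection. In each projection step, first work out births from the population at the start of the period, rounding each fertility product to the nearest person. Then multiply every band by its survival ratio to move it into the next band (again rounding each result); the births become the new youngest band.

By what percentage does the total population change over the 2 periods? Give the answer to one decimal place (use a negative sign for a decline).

-14.6

[period 1]
Births: 6800 * 0.453 = 3080
15–29: 6600 * 0.963 = 6356
30–44: 7100 * 0.95 = 6745
45+: 6800 * 0.952 + 3700 * 0.289 = 6474 + 1069 = 7543
→ [3080, 6356, 6745, 7543]
[period 2]
Births: 6745 * 0.453 = 3055
15–29: 3080 * 0.963 = 2966
30–44: 6356 * 0.95 = 6038
45+: 6745 * 0.952 + 7543 * 0.289 = 6421 + 2180 = 8601
→ [3055, 2966, 6038, 8601]
Total: 24200 → 20660; change = -3540; percentage change = -14.6%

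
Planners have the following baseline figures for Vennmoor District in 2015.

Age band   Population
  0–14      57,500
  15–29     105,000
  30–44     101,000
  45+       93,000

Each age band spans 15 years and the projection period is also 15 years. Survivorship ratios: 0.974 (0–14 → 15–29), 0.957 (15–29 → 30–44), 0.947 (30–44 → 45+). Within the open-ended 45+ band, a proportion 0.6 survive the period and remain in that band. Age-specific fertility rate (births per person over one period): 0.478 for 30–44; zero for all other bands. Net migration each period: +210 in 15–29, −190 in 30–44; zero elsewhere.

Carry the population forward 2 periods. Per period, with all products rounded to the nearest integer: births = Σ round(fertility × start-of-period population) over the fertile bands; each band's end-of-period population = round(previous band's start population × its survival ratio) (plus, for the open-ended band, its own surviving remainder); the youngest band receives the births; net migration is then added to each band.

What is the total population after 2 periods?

Numbering the bands 1..4 from youngest to oldest:
Period 1:
Births: 101000 * 0.478 = 48278
Band 2: 57500 * 0.974 = 56005
Band 3: 105000 * 0.957 = 100485
Band 4: 101000 * 0.947 + 93000 * 0.6 = 95647 + 55800 = 151447
Net migration: Band 2 + 210 → 56215; Band 3 − 190 → 100295
Giving 48278 / 56215 / 100295 / 151447.
Period 2:
Births: 100295 * 0.478 = 47941
Band 2: 48278 * 0.974 = 47023
Band 3: 56215 * 0.957 = 53798
Band 4: 100295 * 0.947 + 151447 * 0.6 = 94979 + 90868 = 185847
Net migration: Band 2 + 210 → 47233; Band 3 − 190 → 53608
Giving 47941 / 47233 / 53608 / 185847.
Total after period 2: 47941 + 47233 + 53608 + 185847 = 334629

334629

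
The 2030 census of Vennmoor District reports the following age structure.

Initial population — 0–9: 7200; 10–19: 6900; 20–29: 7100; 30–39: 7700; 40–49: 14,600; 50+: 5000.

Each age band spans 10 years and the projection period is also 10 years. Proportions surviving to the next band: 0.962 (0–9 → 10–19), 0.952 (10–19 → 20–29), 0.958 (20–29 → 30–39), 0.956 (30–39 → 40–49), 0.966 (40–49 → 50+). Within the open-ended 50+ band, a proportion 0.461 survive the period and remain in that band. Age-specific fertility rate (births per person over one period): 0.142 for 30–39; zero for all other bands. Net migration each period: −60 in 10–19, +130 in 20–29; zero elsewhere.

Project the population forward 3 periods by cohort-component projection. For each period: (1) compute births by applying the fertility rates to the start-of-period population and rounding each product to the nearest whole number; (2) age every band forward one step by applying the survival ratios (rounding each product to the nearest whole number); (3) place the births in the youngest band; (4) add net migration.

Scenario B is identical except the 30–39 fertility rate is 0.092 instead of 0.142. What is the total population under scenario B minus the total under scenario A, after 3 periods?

Let group 1 be 0–9 through group 6 = 50+.
Period 1:
Births: 7700 × 0.142 = 1093
Group 2: 7200 × 0.962 = 6926
Group 3: 6900 × 0.952 = 6569
Group 4: 7100 × 0.958 = 6802
Group 5: 7700 × 0.956 = 7361
Group 6: 14600 × 0.966 + 5000 × 0.461 = 14104 + 2305 = 16409
Net migration: Group 2 − 60 → 6866; Group 3 + 130 → 6699
Giving 1093 / 6866 / 6699 / 6802 / 7361 / 16409.
Period 2:
Births: 6802 × 0.142 = 966
Group 2: 1093 × 0.962 = 1051
Group 3: 6866 × 0.952 = 6536
Group 4: 6699 × 0.958 = 6418
Group 5: 6802 × 0.956 = 6503
Group 6: 7361 × 0.966 + 16409 × 0.461 = 7111 + 7565 = 14676
Net migration: Group 2 − 60 → 991; Group 3 + 130 → 6666
Giving 966 / 991 / 6666 / 6418 / 6503 / 14676.
Period 3:
Births: 6418 × 0.142 = 911
Group 2: 966 × 0.962 = 929
Group 3: 991 × 0.952 = 943
Group 4: 6666 × 0.958 = 6386
Group 5: 6418 × 0.956 = 6136
Group 6: 6503 × 0.966 + 14676 × 0.461 = 6282 + 6766 = 13048
Net migration: Group 2 − 60 → 869; Group 3 + 130 → 1073
Giving 911 / 869 / 1073 / 6386 / 6136 / 13048.
Scenario A total after 3 periods: 28423
Scenario B projection —
Period 1:
Births: 7700 × 0.092 = 708
Group 2: 7200 × 0.962 = 6926
Group 3: 6900 × 0.952 = 6569
Group 4: 7100 × 0.958 = 6802
Group 5: 7700 × 0.956 = 7361
Group 6: 14600 × 0.966 + 5000 × 0.461 = 14104 + 2305 = 16409
Net migration: Group 2 − 60 → 6866; Group 3 + 130 → 6699
Giving 708 / 6866 / 6699 / 6802 / 7361 / 16409.
Period 2:
Births: 6802 × 0.092 = 626
Group 2: 708 × 0.962 = 681
Group 3: 6866 × 0.952 = 6536
Group 4: 6699 × 0.958 = 6418
Group 5: 6802 × 0.956 = 6503
Group 6: 7361 × 0.966 + 16409 × 0.461 = 7111 + 7565 = 14676
Net migration: Group 2 − 60 → 621; Group 3 + 130 → 6666
Giving 626 / 621 / 6666 / 6418 / 6503 / 14676.
Period 3:
Births: 6418 × 0.092 = 590
Group 2: 626 × 0.962 = 602
Group 3: 621 × 0.952 = 591
Group 4: 6666 × 0.958 = 6386
Group 5: 6418 × 0.956 = 6136
Group 6: 6503 × 0.966 + 14676 × 0.461 = 6282 + 6766 = 13048
Net migration: Group 2 − 60 → 542; Group 3 + 130 → 721
Giving 590 / 542 / 721 / 6386 / 6136 / 13048.
Scenario B total after 3 periods: 27423
Difference B − A = 27423 − 28423 = -1000

-1000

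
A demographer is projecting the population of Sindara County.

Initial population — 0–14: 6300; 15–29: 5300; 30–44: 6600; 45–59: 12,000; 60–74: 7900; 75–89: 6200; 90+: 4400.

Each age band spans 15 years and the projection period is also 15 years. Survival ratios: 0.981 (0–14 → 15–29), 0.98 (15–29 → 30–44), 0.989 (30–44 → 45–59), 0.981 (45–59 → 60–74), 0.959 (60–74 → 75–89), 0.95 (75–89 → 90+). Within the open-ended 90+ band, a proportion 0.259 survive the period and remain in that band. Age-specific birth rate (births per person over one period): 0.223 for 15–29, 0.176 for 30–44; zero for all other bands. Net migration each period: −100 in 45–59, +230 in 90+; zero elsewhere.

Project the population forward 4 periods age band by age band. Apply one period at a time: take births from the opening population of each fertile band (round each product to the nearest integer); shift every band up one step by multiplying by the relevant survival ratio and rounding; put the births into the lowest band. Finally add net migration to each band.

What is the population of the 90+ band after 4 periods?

9436

Let group 1 be 0–14 through group 7 = 90+.
Period 1.
Births: 5300 * 0.223 = 1182, 6600 * 0.176 = 1162 → 2344
Group 2: 6300 * 0.981 = 6180
Group 3: 5300 * 0.98 = 5194
Group 4: 6600 * 0.989 = 6527
Group 5: 12000 * 0.981 = 11772
Group 6: 7900 * 0.959 = 7576
Group 7: 6200 * 0.95 + 4400 * 0.259 = 5890 + 1140 = 7030
Net migration: Group 4 − 100 → 6427; Group 7 + 230 → 7260
→ [2344, 6180, 5194, 6427, 11772, 7576, 7260]
Period 2.
Births: 6180 * 0.223 = 1378, 5194 * 0.176 = 914 → 2292
Group 2: 2344 * 0.981 = 2299
Group 3: 6180 * 0.98 = 6056
Group 4: 5194 * 0.989 = 5137
Group 5: 6427 * 0.981 = 6305
Group 6: 11772 * 0.959 = 11289
Group 7: 7576 * 0.95 + 7260 * 0.259 = 7197 + 1880 = 9077
Net migration: Group 4 − 100 → 5037; Group 7 + 230 → 9307
→ [2292, 2299, 6056, 5037, 6305, 11289, 9307]
Period 3.
Births: 2299 * 0.223 = 513, 6056 * 0.176 = 1066 → 1579
Group 2: 2292 * 0.981 = 2248
Group 3: 2299 * 0.98 = 2253
Group 4: 6056 * 0.989 = 5989
Group 5: 5037 * 0.981 = 4941
Group 6: 6305 * 0.959 = 6046
Group 7: 11289 * 0.95 + 9307 * 0.259 = 10725 + 2411 = 13136
Net migration: Group 4 − 100 → 5889; Group 7 + 230 → 13366
→ [1579, 2248, 2253, 5889, 4941, 6046, 13366]
Period 4.
Births: 2248 * 0.223 = 501, 2253 * 0.176 = 397 → 898
Group 2: 1579 * 0.981 = 1549
Group 3: 2248 * 0.98 = 2203
Group 4: 2253 * 0.989 = 2228
Group 5: 5889 * 0.981 = 5777
Group 6: 4941 * 0.959 = 4738
Group 7: 6046 * 0.95 + 13366 * 0.259 = 5744 + 3462 = 9206
Net migration: Group 4 − 100 → 2128; Group 7 + 230 → 9436
→ [898, 1549, 2203, 2128, 5777, 4738, 9436]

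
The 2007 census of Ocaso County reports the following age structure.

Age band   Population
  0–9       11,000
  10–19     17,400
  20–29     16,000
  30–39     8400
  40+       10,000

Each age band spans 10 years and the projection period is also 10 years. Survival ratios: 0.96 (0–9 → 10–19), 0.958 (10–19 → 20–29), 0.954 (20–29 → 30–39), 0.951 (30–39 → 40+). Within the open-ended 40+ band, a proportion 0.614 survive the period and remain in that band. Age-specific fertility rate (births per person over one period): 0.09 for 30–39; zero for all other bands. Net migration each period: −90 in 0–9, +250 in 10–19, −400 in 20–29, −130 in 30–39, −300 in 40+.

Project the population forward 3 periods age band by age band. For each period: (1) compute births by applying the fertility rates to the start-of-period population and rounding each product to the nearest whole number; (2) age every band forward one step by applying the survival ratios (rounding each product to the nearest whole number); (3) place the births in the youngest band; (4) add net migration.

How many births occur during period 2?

Numbering the bands 1..5 from youngest to oldest:
[period 1]
Births: 8400 × 0.09 = 756
Band 2: 11000 × 0.96 = 10560
Band 3: 17400 × 0.958 = 16669
Band 4: 16000 × 0.954 = 15264
Band 5: 8400 × 0.951 + 10000 × 0.614 = 7988 + 6140 = 14128
Net migration: Band 1 − 90 → 666; Band 2 + 250 → 10810; Band 3 − 400 → 16269; Band 4 − 130 → 15134; Band 5 − 300 → 13828
Population now: 0–9=666, 10–19=10810, 20–29=16269, 30–39=15134, 40+=13828
[period 2]
Births: 15134 × 0.09 = 1362
Band 2: 666 × 0.96 = 639
Band 3: 10810 × 0.958 = 10356
Band 4: 16269 × 0.954 = 15521
Band 5: 15134 × 0.951 + 13828 × 0.614 = 14392 + 8490 = 22882
Net migration: Band 1 − 90 → 1272; Band 2 + 250 → 889; Band 3 − 400 → 9956; Band 4 − 130 → 15391; Band 5 − 300 → 22582
Population now: 0–9=1272, 10–19=889, 20–29=9956, 30–39=15391, 40+=22582

1362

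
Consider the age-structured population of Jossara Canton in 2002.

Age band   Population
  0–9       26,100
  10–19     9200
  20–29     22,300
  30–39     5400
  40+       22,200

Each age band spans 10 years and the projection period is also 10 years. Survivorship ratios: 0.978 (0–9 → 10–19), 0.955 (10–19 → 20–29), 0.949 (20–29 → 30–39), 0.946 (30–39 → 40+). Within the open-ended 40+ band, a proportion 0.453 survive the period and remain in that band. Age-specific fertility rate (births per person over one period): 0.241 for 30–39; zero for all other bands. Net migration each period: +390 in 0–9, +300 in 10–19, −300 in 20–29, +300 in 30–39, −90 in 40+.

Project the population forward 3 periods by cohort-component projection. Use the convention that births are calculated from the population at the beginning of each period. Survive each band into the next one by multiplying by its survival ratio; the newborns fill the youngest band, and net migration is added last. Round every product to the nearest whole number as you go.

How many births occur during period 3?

2013

After projecting period 1:
Births: 5400 × 0.241 = 1301
10–19: 26100 × 0.978 = 25526
20–29: 9200 × 0.955 = 8786
30–39: 22300 × 0.949 = 21163
40+: 5400 × 0.946 + 22200 × 0.453 = 5108 + 10057 = 15165
Net migration: 0–9 + 390 → 1691; 10–19 + 300 → 25826; 20–29 − 300 → 8486; 30–39 + 300 → 21463; 40+ − 90 → 15075
End of period: [1691, 25826, 8486, 21463, 15075]
After projecting period 2:
Births: 21463 × 0.241 = 5173
10–19: 1691 × 0.978 = 1654
20–29: 25826 × 0.955 = 24664
30–39: 8486 × 0.949 = 8053
40+: 21463 × 0.946 + 15075 × 0.453 = 20304 + 6829 = 27133
Net migration: 0–9 + 390 → 5563; 10–19 + 300 → 1954; 20–29 − 300 → 24364; 30–39 + 300 → 8353; 40+ − 90 → 27043
End of period: [5563, 1954, 24364, 8353, 27043]
After projecting period 3:
Births: 8353 × 0.241 = 2013
10–19: 5563 × 0.978 = 5441
20–29: 1954 × 0.955 = 1866
30–39: 24364 × 0.949 = 23121
40+: 8353 × 0.946 + 27043 × 0.453 = 7902 + 12250 = 20152
Net migration: 0–9 + 390 → 2403; 10–19 + 300 → 5741; 20–29 − 300 → 1566; 30–39 + 300 → 23421; 40+ − 90 → 20062
End of period: [2403, 5741, 1566, 23421, 20062]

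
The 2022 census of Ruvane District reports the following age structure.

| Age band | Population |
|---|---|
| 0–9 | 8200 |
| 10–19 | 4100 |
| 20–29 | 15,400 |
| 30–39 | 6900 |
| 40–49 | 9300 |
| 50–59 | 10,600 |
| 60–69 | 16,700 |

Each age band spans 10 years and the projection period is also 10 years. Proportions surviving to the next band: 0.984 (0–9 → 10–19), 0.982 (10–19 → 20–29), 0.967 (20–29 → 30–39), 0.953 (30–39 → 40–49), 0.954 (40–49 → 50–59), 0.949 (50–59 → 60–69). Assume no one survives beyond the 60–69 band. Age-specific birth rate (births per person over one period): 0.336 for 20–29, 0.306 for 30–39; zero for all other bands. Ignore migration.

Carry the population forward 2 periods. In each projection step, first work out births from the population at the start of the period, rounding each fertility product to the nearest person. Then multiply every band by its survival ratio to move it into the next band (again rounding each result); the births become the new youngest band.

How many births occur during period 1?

7285

After projecting period 1:
Births: 15400 × 0.336 = 5174 ; 6900 × 0.306 = 2111 → total 7285
10–19: 8200 × 0.984 = 8069
20–29: 4100 × 0.982 = 4026
30–39: 15400 × 0.967 = 14892
40–49: 6900 × 0.953 = 6576
50–59: 9300 × 0.954 = 8872
60–69: 10600 × 0.949 = 10059
Giving 7285 / 8069 / 4026 / 14892 / 6576 / 8872 / 10059.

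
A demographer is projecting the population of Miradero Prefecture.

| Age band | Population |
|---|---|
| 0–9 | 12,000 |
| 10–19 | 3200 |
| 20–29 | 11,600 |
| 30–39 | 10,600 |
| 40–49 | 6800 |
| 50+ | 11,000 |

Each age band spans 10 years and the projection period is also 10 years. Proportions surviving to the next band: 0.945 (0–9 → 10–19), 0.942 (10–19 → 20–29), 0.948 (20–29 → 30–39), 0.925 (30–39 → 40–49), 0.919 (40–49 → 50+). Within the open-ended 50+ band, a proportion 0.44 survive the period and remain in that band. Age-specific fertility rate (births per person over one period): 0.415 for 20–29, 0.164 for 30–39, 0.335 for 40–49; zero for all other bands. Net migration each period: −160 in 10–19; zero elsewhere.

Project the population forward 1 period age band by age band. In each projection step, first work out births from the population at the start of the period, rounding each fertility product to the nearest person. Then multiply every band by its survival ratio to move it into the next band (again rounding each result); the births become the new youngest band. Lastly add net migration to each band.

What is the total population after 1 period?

54915

After projecting period 1:
Births: 11600 * 0.415 = 4814  |  10600 * 0.164 = 1738  |  6800 * 0.335 = 2278 ⇒ total 8830
10–19: 12000 * 0.945 = 11340
20–29: 3200 * 0.942 = 3014
30–39: 11600 * 0.948 = 10997
40–49: 10600 * 0.925 = 9805
50+: 6800 * 0.919 + 11000 * 0.44 = 6249 + 4840 = 11089
Net migration: 10–19 − 160 → 11180
Population now: 0–9=8830, 10–19=11180, 20–29=3014, 30–39=10997, 40–49=9805, 50+=11089
Total after period 1: 8830 + 11180 + 3014 + 10997 + 9805 + 11089 = 54915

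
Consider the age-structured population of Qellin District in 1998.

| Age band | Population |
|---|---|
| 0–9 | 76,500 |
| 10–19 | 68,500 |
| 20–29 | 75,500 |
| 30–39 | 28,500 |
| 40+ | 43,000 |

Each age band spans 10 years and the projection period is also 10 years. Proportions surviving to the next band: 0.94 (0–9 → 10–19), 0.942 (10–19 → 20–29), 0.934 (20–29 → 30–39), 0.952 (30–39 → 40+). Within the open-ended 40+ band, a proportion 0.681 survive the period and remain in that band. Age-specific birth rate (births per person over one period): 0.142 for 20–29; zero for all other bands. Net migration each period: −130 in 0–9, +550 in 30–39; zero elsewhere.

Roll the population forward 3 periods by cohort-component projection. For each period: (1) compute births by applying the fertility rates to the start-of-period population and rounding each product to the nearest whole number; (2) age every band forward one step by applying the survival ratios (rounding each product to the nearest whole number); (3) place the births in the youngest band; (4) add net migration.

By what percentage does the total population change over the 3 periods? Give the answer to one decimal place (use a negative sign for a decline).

— Period 1 —
Births: 75500 × 0.142 = 10721
10–19: 76500 × 0.94 = 71910
20–29: 68500 × 0.942 = 64527
30–39: 75500 × 0.934 = 70517
40+: 28500 × 0.952 + 43000 × 0.681 = 27132 + 29283 = 56415
Net migration: 0–9 − 130 → 10591; 30–39 + 550 → 71067
End of period: [10591, 71910, 64527, 71067, 56415]
— Period 2 —
Births: 64527 × 0.142 = 9163
10–19: 10591 × 0.94 = 9956
20–29: 71910 × 0.942 = 67739
30–39: 64527 × 0.934 = 60268
40+: 71067 × 0.952 + 56415 × 0.681 = 67656 + 38419 = 106075
Net migration: 0–9 − 130 → 9033; 30–39 + 550 → 60818
End of period: [9033, 9956, 67739, 60818, 106075]
— Period 3 —
Births: 67739 × 0.142 = 9619
10–19: 9033 × 0.94 = 8491
20–29: 9956 × 0.942 = 9379
30–39: 67739 × 0.934 = 63268
40+: 60818 × 0.952 + 106075 × 0.681 = 57899 + 72237 = 130136
Net migration: 0–9 − 130 → 9489; 30–39 + 550 → 63818
End of period: [9489, 8491, 9379, 63818, 130136]
Total: 292000 → 221313; change = -70687; percentage change = -24.2%

-24.2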